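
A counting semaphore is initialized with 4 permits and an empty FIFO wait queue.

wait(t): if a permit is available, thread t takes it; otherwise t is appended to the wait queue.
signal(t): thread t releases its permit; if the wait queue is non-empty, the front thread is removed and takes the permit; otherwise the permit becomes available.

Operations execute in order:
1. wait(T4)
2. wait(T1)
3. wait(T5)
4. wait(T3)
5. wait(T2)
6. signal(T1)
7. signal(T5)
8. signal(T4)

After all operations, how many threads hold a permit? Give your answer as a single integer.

Step 1: wait(T4) -> count=3 queue=[] holders={T4}
Step 2: wait(T1) -> count=2 queue=[] holders={T1,T4}
Step 3: wait(T5) -> count=1 queue=[] holders={T1,T4,T5}
Step 4: wait(T3) -> count=0 queue=[] holders={T1,T3,T4,T5}
Step 5: wait(T2) -> count=0 queue=[T2] holders={T1,T3,T4,T5}
Step 6: signal(T1) -> count=0 queue=[] holders={T2,T3,T4,T5}
Step 7: signal(T5) -> count=1 queue=[] holders={T2,T3,T4}
Step 8: signal(T4) -> count=2 queue=[] holders={T2,T3}
Final holders: {T2,T3} -> 2 thread(s)

Answer: 2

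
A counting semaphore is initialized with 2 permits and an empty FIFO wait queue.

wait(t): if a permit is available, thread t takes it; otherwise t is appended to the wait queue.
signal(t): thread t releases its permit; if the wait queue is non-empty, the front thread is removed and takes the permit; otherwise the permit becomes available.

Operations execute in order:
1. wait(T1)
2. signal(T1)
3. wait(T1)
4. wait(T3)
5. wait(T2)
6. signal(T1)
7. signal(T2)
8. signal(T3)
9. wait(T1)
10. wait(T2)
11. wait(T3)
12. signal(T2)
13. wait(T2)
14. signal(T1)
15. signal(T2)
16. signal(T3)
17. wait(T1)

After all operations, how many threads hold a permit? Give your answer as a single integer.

Answer: 1

Derivation:
Step 1: wait(T1) -> count=1 queue=[] holders={T1}
Step 2: signal(T1) -> count=2 queue=[] holders={none}
Step 3: wait(T1) -> count=1 queue=[] holders={T1}
Step 4: wait(T3) -> count=0 queue=[] holders={T1,T3}
Step 5: wait(T2) -> count=0 queue=[T2] holders={T1,T3}
Step 6: signal(T1) -> count=0 queue=[] holders={T2,T3}
Step 7: signal(T2) -> count=1 queue=[] holders={T3}
Step 8: signal(T3) -> count=2 queue=[] holders={none}
Step 9: wait(T1) -> count=1 queue=[] holders={T1}
Step 10: wait(T2) -> count=0 queue=[] holders={T1,T2}
Step 11: wait(T3) -> count=0 queue=[T3] holders={T1,T2}
Step 12: signal(T2) -> count=0 queue=[] holders={T1,T3}
Step 13: wait(T2) -> count=0 queue=[T2] holders={T1,T3}
Step 14: signal(T1) -> count=0 queue=[] holders={T2,T3}
Step 15: signal(T2) -> count=1 queue=[] holders={T3}
Step 16: signal(T3) -> count=2 queue=[] holders={none}
Step 17: wait(T1) -> count=1 queue=[] holders={T1}
Final holders: {T1} -> 1 thread(s)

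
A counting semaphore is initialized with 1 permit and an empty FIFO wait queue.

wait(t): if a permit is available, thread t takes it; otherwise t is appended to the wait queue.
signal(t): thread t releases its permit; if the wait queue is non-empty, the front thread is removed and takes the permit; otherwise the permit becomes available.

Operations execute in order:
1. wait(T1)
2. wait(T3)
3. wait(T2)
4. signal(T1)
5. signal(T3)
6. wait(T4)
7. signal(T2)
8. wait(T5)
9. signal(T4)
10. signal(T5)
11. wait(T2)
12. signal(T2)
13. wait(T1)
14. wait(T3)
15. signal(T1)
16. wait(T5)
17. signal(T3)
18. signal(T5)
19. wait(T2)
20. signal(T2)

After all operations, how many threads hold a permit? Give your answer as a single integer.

Answer: 0

Derivation:
Step 1: wait(T1) -> count=0 queue=[] holders={T1}
Step 2: wait(T3) -> count=0 queue=[T3] holders={T1}
Step 3: wait(T2) -> count=0 queue=[T3,T2] holders={T1}
Step 4: signal(T1) -> count=0 queue=[T2] holders={T3}
Step 5: signal(T3) -> count=0 queue=[] holders={T2}
Step 6: wait(T4) -> count=0 queue=[T4] holders={T2}
Step 7: signal(T2) -> count=0 queue=[] holders={T4}
Step 8: wait(T5) -> count=0 queue=[T5] holders={T4}
Step 9: signal(T4) -> count=0 queue=[] holders={T5}
Step 10: signal(T5) -> count=1 queue=[] holders={none}
Step 11: wait(T2) -> count=0 queue=[] holders={T2}
Step 12: signal(T2) -> count=1 queue=[] holders={none}
Step 13: wait(T1) -> count=0 queue=[] holders={T1}
Step 14: wait(T3) -> count=0 queue=[T3] holders={T1}
Step 15: signal(T1) -> count=0 queue=[] holders={T3}
Step 16: wait(T5) -> count=0 queue=[T5] holders={T3}
Step 17: signal(T3) -> count=0 queue=[] holders={T5}
Step 18: signal(T5) -> count=1 queue=[] holders={none}
Step 19: wait(T2) -> count=0 queue=[] holders={T2}
Step 20: signal(T2) -> count=1 queue=[] holders={none}
Final holders: {none} -> 0 thread(s)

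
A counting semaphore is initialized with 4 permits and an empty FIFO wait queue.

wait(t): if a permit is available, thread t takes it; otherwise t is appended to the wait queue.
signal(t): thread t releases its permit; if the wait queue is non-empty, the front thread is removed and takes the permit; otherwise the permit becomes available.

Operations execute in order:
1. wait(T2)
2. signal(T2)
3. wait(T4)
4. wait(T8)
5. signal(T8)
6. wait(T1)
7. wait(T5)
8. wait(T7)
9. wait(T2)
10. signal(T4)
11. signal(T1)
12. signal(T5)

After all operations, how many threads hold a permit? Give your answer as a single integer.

Step 1: wait(T2) -> count=3 queue=[] holders={T2}
Step 2: signal(T2) -> count=4 queue=[] holders={none}
Step 3: wait(T4) -> count=3 queue=[] holders={T4}
Step 4: wait(T8) -> count=2 queue=[] holders={T4,T8}
Step 5: signal(T8) -> count=3 queue=[] holders={T4}
Step 6: wait(T1) -> count=2 queue=[] holders={T1,T4}
Step 7: wait(T5) -> count=1 queue=[] holders={T1,T4,T5}
Step 8: wait(T7) -> count=0 queue=[] holders={T1,T4,T5,T7}
Step 9: wait(T2) -> count=0 queue=[T2] holders={T1,T4,T5,T7}
Step 10: signal(T4) -> count=0 queue=[] holders={T1,T2,T5,T7}
Step 11: signal(T1) -> count=1 queue=[] holders={T2,T5,T7}
Step 12: signal(T5) -> count=2 queue=[] holders={T2,T7}
Final holders: {T2,T7} -> 2 thread(s)

Answer: 2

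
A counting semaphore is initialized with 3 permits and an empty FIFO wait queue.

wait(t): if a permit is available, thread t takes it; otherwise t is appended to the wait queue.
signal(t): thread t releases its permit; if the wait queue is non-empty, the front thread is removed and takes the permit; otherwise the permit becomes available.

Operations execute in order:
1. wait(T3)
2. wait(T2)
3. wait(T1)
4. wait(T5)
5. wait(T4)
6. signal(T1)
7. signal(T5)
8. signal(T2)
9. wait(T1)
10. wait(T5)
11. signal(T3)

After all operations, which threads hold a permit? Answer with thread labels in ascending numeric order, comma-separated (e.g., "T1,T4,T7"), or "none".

Step 1: wait(T3) -> count=2 queue=[] holders={T3}
Step 2: wait(T2) -> count=1 queue=[] holders={T2,T3}
Step 3: wait(T1) -> count=0 queue=[] holders={T1,T2,T3}
Step 4: wait(T5) -> count=0 queue=[T5] holders={T1,T2,T3}
Step 5: wait(T4) -> count=0 queue=[T5,T4] holders={T1,T2,T3}
Step 6: signal(T1) -> count=0 queue=[T4] holders={T2,T3,T5}
Step 7: signal(T5) -> count=0 queue=[] holders={T2,T3,T4}
Step 8: signal(T2) -> count=1 queue=[] holders={T3,T4}
Step 9: wait(T1) -> count=0 queue=[] holders={T1,T3,T4}
Step 10: wait(T5) -> count=0 queue=[T5] holders={T1,T3,T4}
Step 11: signal(T3) -> count=0 queue=[] holders={T1,T4,T5}
Final holders: T1,T4,T5

Answer: T1,T4,T5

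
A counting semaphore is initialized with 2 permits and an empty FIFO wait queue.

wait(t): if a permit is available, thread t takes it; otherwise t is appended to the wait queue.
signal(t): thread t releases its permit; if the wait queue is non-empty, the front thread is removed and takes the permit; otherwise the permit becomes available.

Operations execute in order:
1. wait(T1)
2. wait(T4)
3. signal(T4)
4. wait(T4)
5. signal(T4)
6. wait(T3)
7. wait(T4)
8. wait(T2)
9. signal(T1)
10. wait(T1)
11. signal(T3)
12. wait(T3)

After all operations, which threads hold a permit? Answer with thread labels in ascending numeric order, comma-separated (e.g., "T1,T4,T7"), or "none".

Step 1: wait(T1) -> count=1 queue=[] holders={T1}
Step 2: wait(T4) -> count=0 queue=[] holders={T1,T4}
Step 3: signal(T4) -> count=1 queue=[] holders={T1}
Step 4: wait(T4) -> count=0 queue=[] holders={T1,T4}
Step 5: signal(T4) -> count=1 queue=[] holders={T1}
Step 6: wait(T3) -> count=0 queue=[] holders={T1,T3}
Step 7: wait(T4) -> count=0 queue=[T4] holders={T1,T3}
Step 8: wait(T2) -> count=0 queue=[T4,T2] holders={T1,T3}
Step 9: signal(T1) -> count=0 queue=[T2] holders={T3,T4}
Step 10: wait(T1) -> count=0 queue=[T2,T1] holders={T3,T4}
Step 11: signal(T3) -> count=0 queue=[T1] holders={T2,T4}
Step 12: wait(T3) -> count=0 queue=[T1,T3] holders={T2,T4}
Final holders: T2,T4

Answer: T2,T4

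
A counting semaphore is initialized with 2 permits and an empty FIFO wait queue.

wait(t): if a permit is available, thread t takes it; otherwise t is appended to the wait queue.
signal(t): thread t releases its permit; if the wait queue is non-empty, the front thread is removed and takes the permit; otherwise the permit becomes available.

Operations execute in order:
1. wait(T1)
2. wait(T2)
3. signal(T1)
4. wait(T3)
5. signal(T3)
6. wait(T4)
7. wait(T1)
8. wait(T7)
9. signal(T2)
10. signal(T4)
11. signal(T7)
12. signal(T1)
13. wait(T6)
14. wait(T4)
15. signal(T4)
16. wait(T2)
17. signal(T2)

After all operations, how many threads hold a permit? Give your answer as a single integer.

Step 1: wait(T1) -> count=1 queue=[] holders={T1}
Step 2: wait(T2) -> count=0 queue=[] holders={T1,T2}
Step 3: signal(T1) -> count=1 queue=[] holders={T2}
Step 4: wait(T3) -> count=0 queue=[] holders={T2,T3}
Step 5: signal(T3) -> count=1 queue=[] holders={T2}
Step 6: wait(T4) -> count=0 queue=[] holders={T2,T4}
Step 7: wait(T1) -> count=0 queue=[T1] holders={T2,T4}
Step 8: wait(T7) -> count=0 queue=[T1,T7] holders={T2,T4}
Step 9: signal(T2) -> count=0 queue=[T7] holders={T1,T4}
Step 10: signal(T4) -> count=0 queue=[] holders={T1,T7}
Step 11: signal(T7) -> count=1 queue=[] holders={T1}
Step 12: signal(T1) -> count=2 queue=[] holders={none}
Step 13: wait(T6) -> count=1 queue=[] holders={T6}
Step 14: wait(T4) -> count=0 queue=[] holders={T4,T6}
Step 15: signal(T4) -> count=1 queue=[] holders={T6}
Step 16: wait(T2) -> count=0 queue=[] holders={T2,T6}
Step 17: signal(T2) -> count=1 queue=[] holders={T6}
Final holders: {T6} -> 1 thread(s)

Answer: 1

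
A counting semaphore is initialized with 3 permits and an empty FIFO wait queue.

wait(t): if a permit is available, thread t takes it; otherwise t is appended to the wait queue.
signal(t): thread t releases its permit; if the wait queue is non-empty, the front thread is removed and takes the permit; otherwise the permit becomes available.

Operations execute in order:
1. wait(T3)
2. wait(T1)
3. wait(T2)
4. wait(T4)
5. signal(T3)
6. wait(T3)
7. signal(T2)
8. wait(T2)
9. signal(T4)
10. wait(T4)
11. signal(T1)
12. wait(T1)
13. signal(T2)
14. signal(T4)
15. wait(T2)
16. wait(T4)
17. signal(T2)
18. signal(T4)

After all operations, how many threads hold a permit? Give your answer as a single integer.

Answer: 2

Derivation:
Step 1: wait(T3) -> count=2 queue=[] holders={T3}
Step 2: wait(T1) -> count=1 queue=[] holders={T1,T3}
Step 3: wait(T2) -> count=0 queue=[] holders={T1,T2,T3}
Step 4: wait(T4) -> count=0 queue=[T4] holders={T1,T2,T3}
Step 5: signal(T3) -> count=0 queue=[] holders={T1,T2,T4}
Step 6: wait(T3) -> count=0 queue=[T3] holders={T1,T2,T4}
Step 7: signal(T2) -> count=0 queue=[] holders={T1,T3,T4}
Step 8: wait(T2) -> count=0 queue=[T2] holders={T1,T3,T4}
Step 9: signal(T4) -> count=0 queue=[] holders={T1,T2,T3}
Step 10: wait(T4) -> count=0 queue=[T4] holders={T1,T2,T3}
Step 11: signal(T1) -> count=0 queue=[] holders={T2,T3,T4}
Step 12: wait(T1) -> count=0 queue=[T1] holders={T2,T3,T4}
Step 13: signal(T2) -> count=0 queue=[] holders={T1,T3,T4}
Step 14: signal(T4) -> count=1 queue=[] holders={T1,T3}
Step 15: wait(T2) -> count=0 queue=[] holders={T1,T2,T3}
Step 16: wait(T4) -> count=0 queue=[T4] holders={T1,T2,T3}
Step 17: signal(T2) -> count=0 queue=[] holders={T1,T3,T4}
Step 18: signal(T4) -> count=1 queue=[] holders={T1,T3}
Final holders: {T1,T3} -> 2 thread(s)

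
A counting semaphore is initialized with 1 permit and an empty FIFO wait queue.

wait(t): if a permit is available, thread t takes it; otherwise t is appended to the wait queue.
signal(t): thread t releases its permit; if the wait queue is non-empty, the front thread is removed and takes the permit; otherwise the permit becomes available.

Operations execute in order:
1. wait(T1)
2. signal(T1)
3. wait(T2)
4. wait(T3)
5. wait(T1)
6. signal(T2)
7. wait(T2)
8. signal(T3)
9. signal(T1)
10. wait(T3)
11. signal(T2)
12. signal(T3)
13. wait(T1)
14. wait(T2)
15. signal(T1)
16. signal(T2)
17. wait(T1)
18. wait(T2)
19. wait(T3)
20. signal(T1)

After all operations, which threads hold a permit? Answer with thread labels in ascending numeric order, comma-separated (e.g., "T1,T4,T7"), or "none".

Answer: T2

Derivation:
Step 1: wait(T1) -> count=0 queue=[] holders={T1}
Step 2: signal(T1) -> count=1 queue=[] holders={none}
Step 3: wait(T2) -> count=0 queue=[] holders={T2}
Step 4: wait(T3) -> count=0 queue=[T3] holders={T2}
Step 5: wait(T1) -> count=0 queue=[T3,T1] holders={T2}
Step 6: signal(T2) -> count=0 queue=[T1] holders={T3}
Step 7: wait(T2) -> count=0 queue=[T1,T2] holders={T3}
Step 8: signal(T3) -> count=0 queue=[T2] holders={T1}
Step 9: signal(T1) -> count=0 queue=[] holders={T2}
Step 10: wait(T3) -> count=0 queue=[T3] holders={T2}
Step 11: signal(T2) -> count=0 queue=[] holders={T3}
Step 12: signal(T3) -> count=1 queue=[] holders={none}
Step 13: wait(T1) -> count=0 queue=[] holders={T1}
Step 14: wait(T2) -> count=0 queue=[T2] holders={T1}
Step 15: signal(T1) -> count=0 queue=[] holders={T2}
Step 16: signal(T2) -> count=1 queue=[] holders={none}
Step 17: wait(T1) -> count=0 queue=[] holders={T1}
Step 18: wait(T2) -> count=0 queue=[T2] holders={T1}
Step 19: wait(T3) -> count=0 queue=[T2,T3] holders={T1}
Step 20: signal(T1) -> count=0 queue=[T3] holders={T2}
Final holders: T2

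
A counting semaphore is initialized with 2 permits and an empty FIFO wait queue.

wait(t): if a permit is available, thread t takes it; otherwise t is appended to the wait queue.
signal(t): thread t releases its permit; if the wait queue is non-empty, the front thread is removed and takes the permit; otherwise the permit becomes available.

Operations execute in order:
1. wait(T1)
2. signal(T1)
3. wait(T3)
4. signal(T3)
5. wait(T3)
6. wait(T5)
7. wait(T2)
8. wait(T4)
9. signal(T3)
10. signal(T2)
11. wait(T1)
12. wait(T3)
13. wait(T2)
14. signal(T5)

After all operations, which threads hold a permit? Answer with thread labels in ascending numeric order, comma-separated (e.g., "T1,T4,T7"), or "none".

Step 1: wait(T1) -> count=1 queue=[] holders={T1}
Step 2: signal(T1) -> count=2 queue=[] holders={none}
Step 3: wait(T3) -> count=1 queue=[] holders={T3}
Step 4: signal(T3) -> count=2 queue=[] holders={none}
Step 5: wait(T3) -> count=1 queue=[] holders={T3}
Step 6: wait(T5) -> count=0 queue=[] holders={T3,T5}
Step 7: wait(T2) -> count=0 queue=[T2] holders={T3,T5}
Step 8: wait(T4) -> count=0 queue=[T2,T4] holders={T3,T5}
Step 9: signal(T3) -> count=0 queue=[T4] holders={T2,T5}
Step 10: signal(T2) -> count=0 queue=[] holders={T4,T5}
Step 11: wait(T1) -> count=0 queue=[T1] holders={T4,T5}
Step 12: wait(T3) -> count=0 queue=[T1,T3] holders={T4,T5}
Step 13: wait(T2) -> count=0 queue=[T1,T3,T2] holders={T4,T5}
Step 14: signal(T5) -> count=0 queue=[T3,T2] holders={T1,T4}
Final holders: T1,T4

Answer: T1,T4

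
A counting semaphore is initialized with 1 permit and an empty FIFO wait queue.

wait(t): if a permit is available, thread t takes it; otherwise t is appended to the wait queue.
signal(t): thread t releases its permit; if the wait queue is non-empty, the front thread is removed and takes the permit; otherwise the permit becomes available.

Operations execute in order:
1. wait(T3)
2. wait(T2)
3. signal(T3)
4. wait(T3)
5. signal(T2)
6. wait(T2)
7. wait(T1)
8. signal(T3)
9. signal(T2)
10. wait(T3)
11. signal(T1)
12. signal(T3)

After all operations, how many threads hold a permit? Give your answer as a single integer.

Answer: 0

Derivation:
Step 1: wait(T3) -> count=0 queue=[] holders={T3}
Step 2: wait(T2) -> count=0 queue=[T2] holders={T3}
Step 3: signal(T3) -> count=0 queue=[] holders={T2}
Step 4: wait(T3) -> count=0 queue=[T3] holders={T2}
Step 5: signal(T2) -> count=0 queue=[] holders={T3}
Step 6: wait(T2) -> count=0 queue=[T2] holders={T3}
Step 7: wait(T1) -> count=0 queue=[T2,T1] holders={T3}
Step 8: signal(T3) -> count=0 queue=[T1] holders={T2}
Step 9: signal(T2) -> count=0 queue=[] holders={T1}
Step 10: wait(T3) -> count=0 queue=[T3] holders={T1}
Step 11: signal(T1) -> count=0 queue=[] holders={T3}
Step 12: signal(T3) -> count=1 queue=[] holders={none}
Final holders: {none} -> 0 thread(s)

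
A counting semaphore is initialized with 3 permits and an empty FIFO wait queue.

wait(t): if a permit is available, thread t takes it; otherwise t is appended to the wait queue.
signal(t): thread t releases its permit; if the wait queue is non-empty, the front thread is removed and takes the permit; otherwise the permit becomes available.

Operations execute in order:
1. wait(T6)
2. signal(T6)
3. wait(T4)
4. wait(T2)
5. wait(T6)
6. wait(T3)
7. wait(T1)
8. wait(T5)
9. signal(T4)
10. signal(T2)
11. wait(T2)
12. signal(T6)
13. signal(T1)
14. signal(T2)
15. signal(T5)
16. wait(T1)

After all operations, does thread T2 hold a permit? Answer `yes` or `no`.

Answer: no

Derivation:
Step 1: wait(T6) -> count=2 queue=[] holders={T6}
Step 2: signal(T6) -> count=3 queue=[] holders={none}
Step 3: wait(T4) -> count=2 queue=[] holders={T4}
Step 4: wait(T2) -> count=1 queue=[] holders={T2,T4}
Step 5: wait(T6) -> count=0 queue=[] holders={T2,T4,T6}
Step 6: wait(T3) -> count=0 queue=[T3] holders={T2,T4,T6}
Step 7: wait(T1) -> count=0 queue=[T3,T1] holders={T2,T4,T6}
Step 8: wait(T5) -> count=0 queue=[T3,T1,T5] holders={T2,T4,T6}
Step 9: signal(T4) -> count=0 queue=[T1,T5] holders={T2,T3,T6}
Step 10: signal(T2) -> count=0 queue=[T5] holders={T1,T3,T6}
Step 11: wait(T2) -> count=0 queue=[T5,T2] holders={T1,T3,T6}
Step 12: signal(T6) -> count=0 queue=[T2] holders={T1,T3,T5}
Step 13: signal(T1) -> count=0 queue=[] holders={T2,T3,T5}
Step 14: signal(T2) -> count=1 queue=[] holders={T3,T5}
Step 15: signal(T5) -> count=2 queue=[] holders={T3}
Step 16: wait(T1) -> count=1 queue=[] holders={T1,T3}
Final holders: {T1,T3} -> T2 not in holders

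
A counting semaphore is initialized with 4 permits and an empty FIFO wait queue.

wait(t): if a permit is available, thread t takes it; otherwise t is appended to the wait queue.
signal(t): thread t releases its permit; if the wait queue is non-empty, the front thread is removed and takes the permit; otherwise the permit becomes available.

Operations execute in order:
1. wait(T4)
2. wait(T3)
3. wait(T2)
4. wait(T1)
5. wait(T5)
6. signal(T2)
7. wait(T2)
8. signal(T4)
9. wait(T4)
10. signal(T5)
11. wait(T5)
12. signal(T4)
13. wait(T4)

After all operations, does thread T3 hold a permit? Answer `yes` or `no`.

Answer: yes

Derivation:
Step 1: wait(T4) -> count=3 queue=[] holders={T4}
Step 2: wait(T3) -> count=2 queue=[] holders={T3,T4}
Step 3: wait(T2) -> count=1 queue=[] holders={T2,T3,T4}
Step 4: wait(T1) -> count=0 queue=[] holders={T1,T2,T3,T4}
Step 5: wait(T5) -> count=0 queue=[T5] holders={T1,T2,T3,T4}
Step 6: signal(T2) -> count=0 queue=[] holders={T1,T3,T4,T5}
Step 7: wait(T2) -> count=0 queue=[T2] holders={T1,T3,T4,T5}
Step 8: signal(T4) -> count=0 queue=[] holders={T1,T2,T3,T5}
Step 9: wait(T4) -> count=0 queue=[T4] holders={T1,T2,T3,T5}
Step 10: signal(T5) -> count=0 queue=[] holders={T1,T2,T3,T4}
Step 11: wait(T5) -> count=0 queue=[T5] holders={T1,T2,T3,T4}
Step 12: signal(T4) -> count=0 queue=[] holders={T1,T2,T3,T5}
Step 13: wait(T4) -> count=0 queue=[T4] holders={T1,T2,T3,T5}
Final holders: {T1,T2,T3,T5} -> T3 in holders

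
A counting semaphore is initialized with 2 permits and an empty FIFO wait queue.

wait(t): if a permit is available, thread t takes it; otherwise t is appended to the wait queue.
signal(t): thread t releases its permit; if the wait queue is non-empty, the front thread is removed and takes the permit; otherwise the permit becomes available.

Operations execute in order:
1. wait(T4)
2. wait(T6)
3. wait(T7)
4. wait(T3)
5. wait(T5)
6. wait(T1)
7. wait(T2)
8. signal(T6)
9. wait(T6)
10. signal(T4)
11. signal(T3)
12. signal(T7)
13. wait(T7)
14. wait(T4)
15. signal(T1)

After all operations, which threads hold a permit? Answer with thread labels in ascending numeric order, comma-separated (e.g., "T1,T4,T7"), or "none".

Step 1: wait(T4) -> count=1 queue=[] holders={T4}
Step 2: wait(T6) -> count=0 queue=[] holders={T4,T6}
Step 3: wait(T7) -> count=0 queue=[T7] holders={T4,T6}
Step 4: wait(T3) -> count=0 queue=[T7,T3] holders={T4,T6}
Step 5: wait(T5) -> count=0 queue=[T7,T3,T5] holders={T4,T6}
Step 6: wait(T1) -> count=0 queue=[T7,T3,T5,T1] holders={T4,T6}
Step 7: wait(T2) -> count=0 queue=[T7,T3,T5,T1,T2] holders={T4,T6}
Step 8: signal(T6) -> count=0 queue=[T3,T5,T1,T2] holders={T4,T7}
Step 9: wait(T6) -> count=0 queue=[T3,T5,T1,T2,T6] holders={T4,T7}
Step 10: signal(T4) -> count=0 queue=[T5,T1,T2,T6] holders={T3,T7}
Step 11: signal(T3) -> count=0 queue=[T1,T2,T6] holders={T5,T7}
Step 12: signal(T7) -> count=0 queue=[T2,T6] holders={T1,T5}
Step 13: wait(T7) -> count=0 queue=[T2,T6,T7] holders={T1,T5}
Step 14: wait(T4) -> count=0 queue=[T2,T6,T7,T4] holders={T1,T5}
Step 15: signal(T1) -> count=0 queue=[T6,T7,T4] holders={T2,T5}
Final holders: T2,T5

Answer: T2,T5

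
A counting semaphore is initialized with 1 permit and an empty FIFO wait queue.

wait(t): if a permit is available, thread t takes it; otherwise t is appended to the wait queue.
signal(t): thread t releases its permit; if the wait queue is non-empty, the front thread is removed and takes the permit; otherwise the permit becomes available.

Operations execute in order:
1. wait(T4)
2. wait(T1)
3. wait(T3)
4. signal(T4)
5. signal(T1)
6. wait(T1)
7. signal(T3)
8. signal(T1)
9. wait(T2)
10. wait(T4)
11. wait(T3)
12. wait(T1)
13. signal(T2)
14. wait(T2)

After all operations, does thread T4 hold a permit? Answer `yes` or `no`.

Step 1: wait(T4) -> count=0 queue=[] holders={T4}
Step 2: wait(T1) -> count=0 queue=[T1] holders={T4}
Step 3: wait(T3) -> count=0 queue=[T1,T3] holders={T4}
Step 4: signal(T4) -> count=0 queue=[T3] holders={T1}
Step 5: signal(T1) -> count=0 queue=[] holders={T3}
Step 6: wait(T1) -> count=0 queue=[T1] holders={T3}
Step 7: signal(T3) -> count=0 queue=[] holders={T1}
Step 8: signal(T1) -> count=1 queue=[] holders={none}
Step 9: wait(T2) -> count=0 queue=[] holders={T2}
Step 10: wait(T4) -> count=0 queue=[T4] holders={T2}
Step 11: wait(T3) -> count=0 queue=[T4,T3] holders={T2}
Step 12: wait(T1) -> count=0 queue=[T4,T3,T1] holders={T2}
Step 13: signal(T2) -> count=0 queue=[T3,T1] holders={T4}
Step 14: wait(T2) -> count=0 queue=[T3,T1,T2] holders={T4}
Final holders: {T4} -> T4 in holders

Answer: yes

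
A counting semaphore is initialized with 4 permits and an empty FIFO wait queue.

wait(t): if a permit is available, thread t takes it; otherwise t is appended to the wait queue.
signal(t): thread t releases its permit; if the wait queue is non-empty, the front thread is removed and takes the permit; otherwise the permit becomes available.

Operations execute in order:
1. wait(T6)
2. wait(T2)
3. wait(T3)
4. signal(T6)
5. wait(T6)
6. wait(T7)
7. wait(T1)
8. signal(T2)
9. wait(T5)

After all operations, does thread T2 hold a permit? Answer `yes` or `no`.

Answer: no

Derivation:
Step 1: wait(T6) -> count=3 queue=[] holders={T6}
Step 2: wait(T2) -> count=2 queue=[] holders={T2,T6}
Step 3: wait(T3) -> count=1 queue=[] holders={T2,T3,T6}
Step 4: signal(T6) -> count=2 queue=[] holders={T2,T3}
Step 5: wait(T6) -> count=1 queue=[] holders={T2,T3,T6}
Step 6: wait(T7) -> count=0 queue=[] holders={T2,T3,T6,T7}
Step 7: wait(T1) -> count=0 queue=[T1] holders={T2,T3,T6,T7}
Step 8: signal(T2) -> count=0 queue=[] holders={T1,T3,T6,T7}
Step 9: wait(T5) -> count=0 queue=[T5] holders={T1,T3,T6,T7}
Final holders: {T1,T3,T6,T7} -> T2 not in holders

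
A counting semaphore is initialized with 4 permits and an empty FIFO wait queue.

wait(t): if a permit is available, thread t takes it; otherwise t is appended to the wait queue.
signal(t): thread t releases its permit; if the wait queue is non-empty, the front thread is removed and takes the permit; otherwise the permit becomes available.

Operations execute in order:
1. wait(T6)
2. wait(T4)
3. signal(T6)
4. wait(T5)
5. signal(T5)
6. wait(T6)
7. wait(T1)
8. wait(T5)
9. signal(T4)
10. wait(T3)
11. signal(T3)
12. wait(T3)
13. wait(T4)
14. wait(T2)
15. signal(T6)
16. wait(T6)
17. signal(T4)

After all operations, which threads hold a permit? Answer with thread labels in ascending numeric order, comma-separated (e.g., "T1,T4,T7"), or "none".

Answer: T1,T2,T3,T5

Derivation:
Step 1: wait(T6) -> count=3 queue=[] holders={T6}
Step 2: wait(T4) -> count=2 queue=[] holders={T4,T6}
Step 3: signal(T6) -> count=3 queue=[] holders={T4}
Step 4: wait(T5) -> count=2 queue=[] holders={T4,T5}
Step 5: signal(T5) -> count=3 queue=[] holders={T4}
Step 6: wait(T6) -> count=2 queue=[] holders={T4,T6}
Step 7: wait(T1) -> count=1 queue=[] holders={T1,T4,T6}
Step 8: wait(T5) -> count=0 queue=[] holders={T1,T4,T5,T6}
Step 9: signal(T4) -> count=1 queue=[] holders={T1,T5,T6}
Step 10: wait(T3) -> count=0 queue=[] holders={T1,T3,T5,T6}
Step 11: signal(T3) -> count=1 queue=[] holders={T1,T5,T6}
Step 12: wait(T3) -> count=0 queue=[] holders={T1,T3,T5,T6}
Step 13: wait(T4) -> count=0 queue=[T4] holders={T1,T3,T5,T6}
Step 14: wait(T2) -> count=0 queue=[T4,T2] holders={T1,T3,T5,T6}
Step 15: signal(T6) -> count=0 queue=[T2] holders={T1,T3,T4,T5}
Step 16: wait(T6) -> count=0 queue=[T2,T6] holders={T1,T3,T4,T5}
Step 17: signal(T4) -> count=0 queue=[T6] holders={T1,T2,T3,T5}
Final holders: T1,T2,T3,T5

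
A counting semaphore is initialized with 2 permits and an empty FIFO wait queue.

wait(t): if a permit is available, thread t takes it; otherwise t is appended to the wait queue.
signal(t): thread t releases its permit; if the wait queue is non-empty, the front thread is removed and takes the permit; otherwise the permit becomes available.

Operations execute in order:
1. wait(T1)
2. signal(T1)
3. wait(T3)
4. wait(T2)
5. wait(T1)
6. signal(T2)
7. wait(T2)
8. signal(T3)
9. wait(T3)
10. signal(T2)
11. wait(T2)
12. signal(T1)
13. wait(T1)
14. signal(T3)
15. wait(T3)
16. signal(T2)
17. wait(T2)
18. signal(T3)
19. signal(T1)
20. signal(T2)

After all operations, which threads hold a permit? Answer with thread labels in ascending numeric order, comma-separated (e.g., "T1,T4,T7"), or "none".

Answer: none

Derivation:
Step 1: wait(T1) -> count=1 queue=[] holders={T1}
Step 2: signal(T1) -> count=2 queue=[] holders={none}
Step 3: wait(T3) -> count=1 queue=[] holders={T3}
Step 4: wait(T2) -> count=0 queue=[] holders={T2,T3}
Step 5: wait(T1) -> count=0 queue=[T1] holders={T2,T3}
Step 6: signal(T2) -> count=0 queue=[] holders={T1,T3}
Step 7: wait(T2) -> count=0 queue=[T2] holders={T1,T3}
Step 8: signal(T3) -> count=0 queue=[] holders={T1,T2}
Step 9: wait(T3) -> count=0 queue=[T3] holders={T1,T2}
Step 10: signal(T2) -> count=0 queue=[] holders={T1,T3}
Step 11: wait(T2) -> count=0 queue=[T2] holders={T1,T3}
Step 12: signal(T1) -> count=0 queue=[] holders={T2,T3}
Step 13: wait(T1) -> count=0 queue=[T1] holders={T2,T3}
Step 14: signal(T3) -> count=0 queue=[] holders={T1,T2}
Step 15: wait(T3) -> count=0 queue=[T3] holders={T1,T2}
Step 16: signal(T2) -> count=0 queue=[] holders={T1,T3}
Step 17: wait(T2) -> count=0 queue=[T2] holders={T1,T3}
Step 18: signal(T3) -> count=0 queue=[] holders={T1,T2}
Step 19: signal(T1) -> count=1 queue=[] holders={T2}
Step 20: signal(T2) -> count=2 queue=[] holders={none}
Final holders: none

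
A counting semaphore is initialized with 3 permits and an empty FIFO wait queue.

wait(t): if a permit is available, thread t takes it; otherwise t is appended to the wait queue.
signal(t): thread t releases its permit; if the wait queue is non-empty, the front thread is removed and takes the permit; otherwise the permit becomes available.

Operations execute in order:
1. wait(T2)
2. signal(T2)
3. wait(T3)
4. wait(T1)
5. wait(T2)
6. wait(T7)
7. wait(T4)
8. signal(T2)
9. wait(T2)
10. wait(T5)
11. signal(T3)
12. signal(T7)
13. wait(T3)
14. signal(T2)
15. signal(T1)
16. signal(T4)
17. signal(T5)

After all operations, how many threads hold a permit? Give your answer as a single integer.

Step 1: wait(T2) -> count=2 queue=[] holders={T2}
Step 2: signal(T2) -> count=3 queue=[] holders={none}
Step 3: wait(T3) -> count=2 queue=[] holders={T3}
Step 4: wait(T1) -> count=1 queue=[] holders={T1,T3}
Step 5: wait(T2) -> count=0 queue=[] holders={T1,T2,T3}
Step 6: wait(T7) -> count=0 queue=[T7] holders={T1,T2,T3}
Step 7: wait(T4) -> count=0 queue=[T7,T4] holders={T1,T2,T3}
Step 8: signal(T2) -> count=0 queue=[T4] holders={T1,T3,T7}
Step 9: wait(T2) -> count=0 queue=[T4,T2] holders={T1,T3,T7}
Step 10: wait(T5) -> count=0 queue=[T4,T2,T5] holders={T1,T3,T7}
Step 11: signal(T3) -> count=0 queue=[T2,T5] holders={T1,T4,T7}
Step 12: signal(T7) -> count=0 queue=[T5] holders={T1,T2,T4}
Step 13: wait(T3) -> count=0 queue=[T5,T3] holders={T1,T2,T4}
Step 14: signal(T2) -> count=0 queue=[T3] holders={T1,T4,T5}
Step 15: signal(T1) -> count=0 queue=[] holders={T3,T4,T5}
Step 16: signal(T4) -> count=1 queue=[] holders={T3,T5}
Step 17: signal(T5) -> count=2 queue=[] holders={T3}
Final holders: {T3} -> 1 thread(s)

Answer: 1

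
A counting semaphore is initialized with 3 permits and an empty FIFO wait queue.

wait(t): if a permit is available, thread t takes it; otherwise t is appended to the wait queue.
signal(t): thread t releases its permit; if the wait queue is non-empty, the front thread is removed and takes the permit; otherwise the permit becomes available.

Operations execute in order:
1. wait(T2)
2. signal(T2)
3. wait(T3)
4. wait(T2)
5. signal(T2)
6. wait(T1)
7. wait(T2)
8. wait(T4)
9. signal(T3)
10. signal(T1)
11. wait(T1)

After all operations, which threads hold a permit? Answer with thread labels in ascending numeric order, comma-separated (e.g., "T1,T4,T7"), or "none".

Answer: T1,T2,T4

Derivation:
Step 1: wait(T2) -> count=2 queue=[] holders={T2}
Step 2: signal(T2) -> count=3 queue=[] holders={none}
Step 3: wait(T3) -> count=2 queue=[] holders={T3}
Step 4: wait(T2) -> count=1 queue=[] holders={T2,T3}
Step 5: signal(T2) -> count=2 queue=[] holders={T3}
Step 6: wait(T1) -> count=1 queue=[] holders={T1,T3}
Step 7: wait(T2) -> count=0 queue=[] holders={T1,T2,T3}
Step 8: wait(T4) -> count=0 queue=[T4] holders={T1,T2,T3}
Step 9: signal(T3) -> count=0 queue=[] holders={T1,T2,T4}
Step 10: signal(T1) -> count=1 queue=[] holders={T2,T4}
Step 11: wait(T1) -> count=0 queue=[] holders={T1,T2,T4}
Final holders: T1,T2,T4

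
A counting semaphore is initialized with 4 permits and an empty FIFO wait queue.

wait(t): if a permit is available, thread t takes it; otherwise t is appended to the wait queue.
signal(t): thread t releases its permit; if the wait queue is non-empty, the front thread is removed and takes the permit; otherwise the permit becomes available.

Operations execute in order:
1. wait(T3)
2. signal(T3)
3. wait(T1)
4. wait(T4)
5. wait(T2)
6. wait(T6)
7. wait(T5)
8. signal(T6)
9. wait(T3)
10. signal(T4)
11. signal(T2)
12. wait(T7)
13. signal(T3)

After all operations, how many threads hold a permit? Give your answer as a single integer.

Answer: 3

Derivation:
Step 1: wait(T3) -> count=3 queue=[] holders={T3}
Step 2: signal(T3) -> count=4 queue=[] holders={none}
Step 3: wait(T1) -> count=3 queue=[] holders={T1}
Step 4: wait(T4) -> count=2 queue=[] holders={T1,T4}
Step 5: wait(T2) -> count=1 queue=[] holders={T1,T2,T4}
Step 6: wait(T6) -> count=0 queue=[] holders={T1,T2,T4,T6}
Step 7: wait(T5) -> count=0 queue=[T5] holders={T1,T2,T4,T6}
Step 8: signal(T6) -> count=0 queue=[] holders={T1,T2,T4,T5}
Step 9: wait(T3) -> count=0 queue=[T3] holders={T1,T2,T4,T5}
Step 10: signal(T4) -> count=0 queue=[] holders={T1,T2,T3,T5}
Step 11: signal(T2) -> count=1 queue=[] holders={T1,T3,T5}
Step 12: wait(T7) -> count=0 queue=[] holders={T1,T3,T5,T7}
Step 13: signal(T3) -> count=1 queue=[] holders={T1,T5,T7}
Final holders: {T1,T5,T7} -> 3 thread(s)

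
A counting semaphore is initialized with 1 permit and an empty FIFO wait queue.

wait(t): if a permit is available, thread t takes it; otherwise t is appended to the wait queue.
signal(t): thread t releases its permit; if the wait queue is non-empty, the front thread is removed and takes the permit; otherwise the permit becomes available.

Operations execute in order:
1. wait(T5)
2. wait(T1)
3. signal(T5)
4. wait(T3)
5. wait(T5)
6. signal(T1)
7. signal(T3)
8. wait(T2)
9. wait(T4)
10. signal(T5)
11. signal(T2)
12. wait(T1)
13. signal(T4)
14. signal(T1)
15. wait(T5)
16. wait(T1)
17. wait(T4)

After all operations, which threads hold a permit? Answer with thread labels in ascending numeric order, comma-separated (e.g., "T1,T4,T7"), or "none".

Answer: T5

Derivation:
Step 1: wait(T5) -> count=0 queue=[] holders={T5}
Step 2: wait(T1) -> count=0 queue=[T1] holders={T5}
Step 3: signal(T5) -> count=0 queue=[] holders={T1}
Step 4: wait(T3) -> count=0 queue=[T3] holders={T1}
Step 5: wait(T5) -> count=0 queue=[T3,T5] holders={T1}
Step 6: signal(T1) -> count=0 queue=[T5] holders={T3}
Step 7: signal(T3) -> count=0 queue=[] holders={T5}
Step 8: wait(T2) -> count=0 queue=[T2] holders={T5}
Step 9: wait(T4) -> count=0 queue=[T2,T4] holders={T5}
Step 10: signal(T5) -> count=0 queue=[T4] holders={T2}
Step 11: signal(T2) -> count=0 queue=[] holders={T4}
Step 12: wait(T1) -> count=0 queue=[T1] holders={T4}
Step 13: signal(T4) -> count=0 queue=[] holders={T1}
Step 14: signal(T1) -> count=1 queue=[] holders={none}
Step 15: wait(T5) -> count=0 queue=[] holders={T5}
Step 16: wait(T1) -> count=0 queue=[T1] holders={T5}
Step 17: wait(T4) -> count=0 queue=[T1,T4] holders={T5}
Final holders: T5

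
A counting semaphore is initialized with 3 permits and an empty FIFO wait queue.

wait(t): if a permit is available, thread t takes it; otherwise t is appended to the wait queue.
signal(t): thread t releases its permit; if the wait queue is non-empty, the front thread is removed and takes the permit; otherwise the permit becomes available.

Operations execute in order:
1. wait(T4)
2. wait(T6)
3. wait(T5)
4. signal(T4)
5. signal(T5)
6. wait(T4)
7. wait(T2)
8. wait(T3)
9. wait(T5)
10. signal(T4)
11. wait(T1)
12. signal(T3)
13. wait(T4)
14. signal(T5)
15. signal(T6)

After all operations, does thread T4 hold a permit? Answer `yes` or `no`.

Answer: yes

Derivation:
Step 1: wait(T4) -> count=2 queue=[] holders={T4}
Step 2: wait(T6) -> count=1 queue=[] holders={T4,T6}
Step 3: wait(T5) -> count=0 queue=[] holders={T4,T5,T6}
Step 4: signal(T4) -> count=1 queue=[] holders={T5,T6}
Step 5: signal(T5) -> count=2 queue=[] holders={T6}
Step 6: wait(T4) -> count=1 queue=[] holders={T4,T6}
Step 7: wait(T2) -> count=0 queue=[] holders={T2,T4,T6}
Step 8: wait(T3) -> count=0 queue=[T3] holders={T2,T4,T6}
Step 9: wait(T5) -> count=0 queue=[T3,T5] holders={T2,T4,T6}
Step 10: signal(T4) -> count=0 queue=[T5] holders={T2,T3,T6}
Step 11: wait(T1) -> count=0 queue=[T5,T1] holders={T2,T3,T6}
Step 12: signal(T3) -> count=0 queue=[T1] holders={T2,T5,T6}
Step 13: wait(T4) -> count=0 queue=[T1,T4] holders={T2,T5,T6}
Step 14: signal(T5) -> count=0 queue=[T4] holders={T1,T2,T6}
Step 15: signal(T6) -> count=0 queue=[] holders={T1,T2,T4}
Final holders: {T1,T2,T4} -> T4 in holders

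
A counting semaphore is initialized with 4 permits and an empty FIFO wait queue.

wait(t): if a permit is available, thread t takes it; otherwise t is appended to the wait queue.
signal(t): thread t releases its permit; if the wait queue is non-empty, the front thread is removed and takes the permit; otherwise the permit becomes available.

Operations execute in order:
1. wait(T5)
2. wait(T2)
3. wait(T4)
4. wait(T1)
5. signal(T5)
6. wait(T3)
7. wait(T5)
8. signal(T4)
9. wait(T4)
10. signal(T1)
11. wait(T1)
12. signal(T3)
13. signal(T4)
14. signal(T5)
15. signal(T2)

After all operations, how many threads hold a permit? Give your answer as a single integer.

Answer: 1

Derivation:
Step 1: wait(T5) -> count=3 queue=[] holders={T5}
Step 2: wait(T2) -> count=2 queue=[] holders={T2,T5}
Step 3: wait(T4) -> count=1 queue=[] holders={T2,T4,T5}
Step 4: wait(T1) -> count=0 queue=[] holders={T1,T2,T4,T5}
Step 5: signal(T5) -> count=1 queue=[] holders={T1,T2,T4}
Step 6: wait(T3) -> count=0 queue=[] holders={T1,T2,T3,T4}
Step 7: wait(T5) -> count=0 queue=[T5] holders={T1,T2,T3,T4}
Step 8: signal(T4) -> count=0 queue=[] holders={T1,T2,T3,T5}
Step 9: wait(T4) -> count=0 queue=[T4] holders={T1,T2,T3,T5}
Step 10: signal(T1) -> count=0 queue=[] holders={T2,T3,T4,T5}
Step 11: wait(T1) -> count=0 queue=[T1] holders={T2,T3,T4,T5}
Step 12: signal(T3) -> count=0 queue=[] holders={T1,T2,T4,T5}
Step 13: signal(T4) -> count=1 queue=[] holders={T1,T2,T5}
Step 14: signal(T5) -> count=2 queue=[] holders={T1,T2}
Step 15: signal(T2) -> count=3 queue=[] holders={T1}
Final holders: {T1} -> 1 thread(s)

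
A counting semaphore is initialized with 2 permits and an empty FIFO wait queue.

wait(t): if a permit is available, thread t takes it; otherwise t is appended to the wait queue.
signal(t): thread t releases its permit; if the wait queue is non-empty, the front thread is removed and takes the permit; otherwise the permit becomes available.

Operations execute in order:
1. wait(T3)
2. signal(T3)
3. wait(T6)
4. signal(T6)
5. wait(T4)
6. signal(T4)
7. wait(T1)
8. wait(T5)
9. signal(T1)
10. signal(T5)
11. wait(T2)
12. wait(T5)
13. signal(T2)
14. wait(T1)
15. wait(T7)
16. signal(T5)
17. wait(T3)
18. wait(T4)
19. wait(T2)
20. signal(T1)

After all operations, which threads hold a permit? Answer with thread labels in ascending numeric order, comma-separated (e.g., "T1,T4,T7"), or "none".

Answer: T3,T7

Derivation:
Step 1: wait(T3) -> count=1 queue=[] holders={T3}
Step 2: signal(T3) -> count=2 queue=[] holders={none}
Step 3: wait(T6) -> count=1 queue=[] holders={T6}
Step 4: signal(T6) -> count=2 queue=[] holders={none}
Step 5: wait(T4) -> count=1 queue=[] holders={T4}
Step 6: signal(T4) -> count=2 queue=[] holders={none}
Step 7: wait(T1) -> count=1 queue=[] holders={T1}
Step 8: wait(T5) -> count=0 queue=[] holders={T1,T5}
Step 9: signal(T1) -> count=1 queue=[] holders={T5}
Step 10: signal(T5) -> count=2 queue=[] holders={none}
Step 11: wait(T2) -> count=1 queue=[] holders={T2}
Step 12: wait(T5) -> count=0 queue=[] holders={T2,T5}
Step 13: signal(T2) -> count=1 queue=[] holders={T5}
Step 14: wait(T1) -> count=0 queue=[] holders={T1,T5}
Step 15: wait(T7) -> count=0 queue=[T7] holders={T1,T5}
Step 16: signal(T5) -> count=0 queue=[] holders={T1,T7}
Step 17: wait(T3) -> count=0 queue=[T3] holders={T1,T7}
Step 18: wait(T4) -> count=0 queue=[T3,T4] holders={T1,T7}
Step 19: wait(T2) -> count=0 queue=[T3,T4,T2] holders={T1,T7}
Step 20: signal(T1) -> count=0 queue=[T4,T2] holders={T3,T7}
Final holders: T3,T7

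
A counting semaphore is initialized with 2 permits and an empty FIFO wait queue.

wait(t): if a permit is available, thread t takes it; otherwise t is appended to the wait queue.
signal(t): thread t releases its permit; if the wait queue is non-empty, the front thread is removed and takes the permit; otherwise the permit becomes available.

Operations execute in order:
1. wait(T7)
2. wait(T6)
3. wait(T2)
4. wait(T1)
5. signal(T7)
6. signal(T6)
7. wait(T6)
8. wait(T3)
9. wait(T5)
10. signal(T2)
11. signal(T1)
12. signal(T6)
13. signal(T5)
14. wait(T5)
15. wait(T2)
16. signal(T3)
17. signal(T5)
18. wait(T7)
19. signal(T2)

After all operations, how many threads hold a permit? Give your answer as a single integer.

Answer: 1

Derivation:
Step 1: wait(T7) -> count=1 queue=[] holders={T7}
Step 2: wait(T6) -> count=0 queue=[] holders={T6,T7}
Step 3: wait(T2) -> count=0 queue=[T2] holders={T6,T7}
Step 4: wait(T1) -> count=0 queue=[T2,T1] holders={T6,T7}
Step 5: signal(T7) -> count=0 queue=[T1] holders={T2,T6}
Step 6: signal(T6) -> count=0 queue=[] holders={T1,T2}
Step 7: wait(T6) -> count=0 queue=[T6] holders={T1,T2}
Step 8: wait(T3) -> count=0 queue=[T6,T3] holders={T1,T2}
Step 9: wait(T5) -> count=0 queue=[T6,T3,T5] holders={T1,T2}
Step 10: signal(T2) -> count=0 queue=[T3,T5] holders={T1,T6}
Step 11: signal(T1) -> count=0 queue=[T5] holders={T3,T6}
Step 12: signal(T6) -> count=0 queue=[] holders={T3,T5}
Step 13: signal(T5) -> count=1 queue=[] holders={T3}
Step 14: wait(T5) -> count=0 queue=[] holders={T3,T5}
Step 15: wait(T2) -> count=0 queue=[T2] holders={T3,T5}
Step 16: signal(T3) -> count=0 queue=[] holders={T2,T5}
Step 17: signal(T5) -> count=1 queue=[] holders={T2}
Step 18: wait(T7) -> count=0 queue=[] holders={T2,T7}
Step 19: signal(T2) -> count=1 queue=[] holders={T7}
Final holders: {T7} -> 1 thread(s)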